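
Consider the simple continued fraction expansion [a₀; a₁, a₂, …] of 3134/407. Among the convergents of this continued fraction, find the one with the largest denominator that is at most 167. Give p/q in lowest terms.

a_0 = 7: 7/1  (≤ bound)
a_1 = 1: 8/1  (≤ bound)
a_2 = 2: 23/3  (≤ bound)
a_3 = 2: 54/7  (≤ bound)
a_4 = 1: 77/10  (≤ bound)
a_5 = 40: 3134/407  (> 167, stop)

77/10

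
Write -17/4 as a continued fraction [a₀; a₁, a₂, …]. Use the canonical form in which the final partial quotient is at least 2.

[-5; 1, 3]

Run the Euclidean algorithm, recording each quotient:
-17 ÷ 4 → quotient -5, remainder 3
4 ÷ 3 → quotient 1, remainder 1
3 ÷ 1 → quotient 3, remainder 0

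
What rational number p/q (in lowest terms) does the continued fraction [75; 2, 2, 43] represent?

16362/217

Start with 43.
2 + 1/(43/1) = 2 + 1/43 = 87/43
2 + 1/(87/43) = 2 + 43/87 = 217/87
75 + 1/(217/87) = 75 + 87/217 = 16362/217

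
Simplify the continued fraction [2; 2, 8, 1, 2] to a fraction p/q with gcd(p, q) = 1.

136/55

a_0 = 2: 2/1
a_1 = 2: 5/2
a_2 = 8: 42/17
a_3 = 1: 47/19
a_4 = 2: 136/55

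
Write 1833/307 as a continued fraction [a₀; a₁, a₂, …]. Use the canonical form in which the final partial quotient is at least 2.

1833 ÷ 307 → quotient 5, remainder 298
307 ÷ 298 → quotient 1, remainder 9
298 ÷ 9 → quotient 33, remainder 1
9 ÷ 1 → quotient 9, remainder 0

[5; 1, 33, 9]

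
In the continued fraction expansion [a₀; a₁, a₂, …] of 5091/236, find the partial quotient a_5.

33

5091 ÷ 236 → quotient 21, remainder 135
236 ÷ 135 → quotient 1, remainder 101
135 ÷ 101 → quotient 1, remainder 34
101 ÷ 34 → quotient 2, remainder 33
34 ÷ 33 → quotient 1, remainder 1
33 ÷ 1 → quotient 33, remainder 0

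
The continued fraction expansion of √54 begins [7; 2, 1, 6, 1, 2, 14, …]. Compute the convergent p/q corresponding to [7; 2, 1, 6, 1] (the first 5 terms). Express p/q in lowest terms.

169/23

Collapse the nested fraction from the inside out:
Start with 1.
6 + 1/(1/1) = 6 + 1/1 = 7/1
1 + 1/(7/1) = 1 + 1/7 = 8/7
2 + 1/(8/7) = 2 + 7/8 = 23/8
7 + 1/(23/8) = 7 + 8/23 = 169/23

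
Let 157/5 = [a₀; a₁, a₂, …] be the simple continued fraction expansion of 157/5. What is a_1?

2

⌊157/5⌋ = 31, remainder 2
⌊5/2⌋ = 2, remainder 1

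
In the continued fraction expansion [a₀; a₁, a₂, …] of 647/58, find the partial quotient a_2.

2

Apply division with remainder until the remainder is 0:
647 = 11·58 + 9, so a_0 = 11
58 = 6·9 + 4, so a_1 = 6
9 = 2·4 + 1, so a_2 = 2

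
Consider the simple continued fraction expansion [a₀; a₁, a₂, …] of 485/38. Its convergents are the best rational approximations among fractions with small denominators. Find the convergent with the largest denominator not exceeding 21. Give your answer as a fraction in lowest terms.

a_0 = 12: 12/1  (≤ bound)
a_1 = 1: 13/1  (≤ bound)
a_2 = 3: 51/4  (≤ bound)
a_3 = 4: 217/17  (≤ bound)
a_4 = 2: 485/38  (> 21, stop)

217/17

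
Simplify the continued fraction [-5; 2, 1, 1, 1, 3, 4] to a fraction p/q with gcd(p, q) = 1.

-573/124

Build up convergents one term at a time:
a_0 = -5: -5/1
a_1 = 2: -9/2
a_2 = 1: -14/3
a_3 = 1: -23/5
a_4 = 1: -37/8
a_5 = 3: -134/29
a_6 = 4: -573/124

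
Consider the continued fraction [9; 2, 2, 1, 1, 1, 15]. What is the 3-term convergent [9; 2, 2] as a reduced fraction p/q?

Start with 2.
2 + 1/(2/1) = 2 + 1/2 = 5/2
9 + 1/(5/2) = 9 + 2/5 = 47/5

47/5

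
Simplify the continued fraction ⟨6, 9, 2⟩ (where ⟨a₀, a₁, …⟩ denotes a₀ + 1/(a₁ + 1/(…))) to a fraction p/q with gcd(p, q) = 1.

Compute successive convergents:
a_0 = 6: 6/1
a_1 = 9: 55/9
a_2 = 2: 116/19

116/19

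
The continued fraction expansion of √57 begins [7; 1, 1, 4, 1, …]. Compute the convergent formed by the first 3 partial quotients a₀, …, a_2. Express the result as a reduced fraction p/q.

Collapse the nested fraction from the inside out:
Start with 1.
1 + 1/(1/1) = 1 + 1/1 = 2/1
7 + 1/(2/1) = 7 + 1/2 = 15/2

15/2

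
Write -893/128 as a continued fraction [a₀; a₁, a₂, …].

[-7; 42, 1, 2]

⌊-893/128⌋ = -7, remainder 3
⌊128/3⌋ = 42, remainder 2
⌊3/2⌋ = 1, remainder 1
⌊2/1⌋ = 2, remainder 0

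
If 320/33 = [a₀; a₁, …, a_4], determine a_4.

3

⌊320/33⌋ = 9, remainder 23
⌊33/23⌋ = 1, remainder 10
⌊23/10⌋ = 2, remainder 3
⌊10/3⌋ = 3, remainder 1
⌊3/1⌋ = 3, remainder 0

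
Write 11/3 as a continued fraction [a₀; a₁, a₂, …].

[3; 1, 2]

11 ÷ 3 → quotient 3, remainder 2
3 ÷ 2 → quotient 1, remainder 1
2 ÷ 1 → quotient 2, remainder 0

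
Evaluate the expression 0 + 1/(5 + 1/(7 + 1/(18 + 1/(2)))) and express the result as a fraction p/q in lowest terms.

a_0 = 0: 0/1
a_1 = 5: 1/5
a_2 = 7: 7/36
a_3 = 18: 127/653
a_4 = 2: 261/1342

261/1342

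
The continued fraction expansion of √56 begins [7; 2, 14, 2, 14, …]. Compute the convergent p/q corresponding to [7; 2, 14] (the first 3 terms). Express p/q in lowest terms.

Start with 14.
2 + 1/(14/1) = 2 + 1/14 = 29/14
7 + 1/(29/14) = 7 + 14/29 = 217/29

217/29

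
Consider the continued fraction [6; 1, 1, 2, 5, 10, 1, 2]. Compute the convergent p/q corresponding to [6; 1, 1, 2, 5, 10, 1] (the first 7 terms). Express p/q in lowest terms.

1991/302

Compute successive convergents:
a_0 = 6: 6/1
a_1 = 1: 7/1
a_2 = 1: 13/2
a_3 = 2: 33/5
a_4 = 5: 178/27
a_5 = 10: 1813/275
a_6 = 1: 1991/302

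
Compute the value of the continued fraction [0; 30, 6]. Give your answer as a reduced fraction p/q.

6/181

Use the convergent recurrence hₖ = aₖ·hₖ₋₁ + hₖ₋₂ (and likewise for the denominators kₖ):
a_0 = 0: 0/1
a_1 = 30: 1/30
a_2 = 6: 6/181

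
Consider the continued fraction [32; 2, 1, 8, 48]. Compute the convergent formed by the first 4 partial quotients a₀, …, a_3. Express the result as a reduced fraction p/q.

Work from the innermost term outward:
Start with 8.
1 + 1/(8/1) = 1 + 1/8 = 9/8
2 + 1/(9/8) = 2 + 8/9 = 26/9
32 + 1/(26/9) = 32 + 9/26 = 841/26

841/26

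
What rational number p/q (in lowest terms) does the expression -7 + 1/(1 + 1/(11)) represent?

-73/12

Compute successive convergents:
a_0 = -7: -7/1
a_1 = 1: -6/1
a_2 = 11: -73/12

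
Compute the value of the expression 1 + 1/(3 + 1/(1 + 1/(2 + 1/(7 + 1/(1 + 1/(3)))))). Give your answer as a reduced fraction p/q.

454/357

Starting at the tail and folding back:
Start with 3.
1 + 1/(3/1) = 1 + 1/3 = 4/3
7 + 1/(4/3) = 7 + 3/4 = 31/4
2 + 1/(31/4) = 2 + 4/31 = 66/31
1 + 1/(66/31) = 1 + 31/66 = 97/66
3 + 1/(97/66) = 3 + 66/97 = 357/97
1 + 1/(357/97) = 1 + 97/357 = 454/357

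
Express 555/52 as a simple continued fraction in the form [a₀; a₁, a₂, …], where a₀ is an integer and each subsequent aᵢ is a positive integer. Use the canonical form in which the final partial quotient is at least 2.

555 = 10·52 + 35, so a_0 = 10
52 = 1·35 + 17, so a_1 = 1
35 = 2·17 + 1, so a_2 = 2
17 = 17·1 + 0, so a_3 = 17

[10; 1, 2, 17]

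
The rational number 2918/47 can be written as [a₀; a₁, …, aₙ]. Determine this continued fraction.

[62; 11, 1, 3]

⌊2918/47⌋ = 62, remainder 4
⌊47/4⌋ = 11, remainder 3
⌊4/3⌋ = 1, remainder 1
⌊3/1⌋ = 3, remainder 0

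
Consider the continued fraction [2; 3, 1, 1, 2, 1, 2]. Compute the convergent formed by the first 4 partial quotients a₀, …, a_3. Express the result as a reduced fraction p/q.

16/7

a_0 = 2: 2/1
a_1 = 3: 7/3
a_2 = 1: 9/4
a_3 = 1: 16/7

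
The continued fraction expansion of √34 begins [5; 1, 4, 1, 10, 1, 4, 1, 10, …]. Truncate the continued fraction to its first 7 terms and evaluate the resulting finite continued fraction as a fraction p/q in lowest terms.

2035/349

a_0 = 5: 5/1
a_1 = 1: 6/1
a_2 = 4: 29/5
a_3 = 1: 35/6
a_4 = 10: 379/65
a_5 = 1: 414/71
a_6 = 4: 2035/349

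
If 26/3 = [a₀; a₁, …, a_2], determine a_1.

⌊26/3⌋ = 8, remainder 2
⌊3/2⌋ = 1, remainder 1

1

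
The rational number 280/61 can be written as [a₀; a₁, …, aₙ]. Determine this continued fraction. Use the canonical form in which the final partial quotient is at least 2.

[4; 1, 1, 2, 3, 1, 2]

Run the Euclidean algorithm, recording each quotient:
⌊280/61⌋ = 4, remainder 36
⌊61/36⌋ = 1, remainder 25
⌊36/25⌋ = 1, remainder 11
⌊25/11⌋ = 2, remainder 3
⌊11/3⌋ = 3, remainder 2
⌊3/2⌋ = 1, remainder 1
⌊2/1⌋ = 2, remainder 0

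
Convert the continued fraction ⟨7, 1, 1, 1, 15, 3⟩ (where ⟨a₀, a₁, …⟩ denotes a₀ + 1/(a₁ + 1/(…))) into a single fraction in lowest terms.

Start with 3.
15 + 1/(3/1) = 15 + 1/3 = 46/3
1 + 1/(46/3) = 1 + 3/46 = 49/46
1 + 1/(49/46) = 1 + 46/49 = 95/49
1 + 1/(95/49) = 1 + 49/95 = 144/95
7 + 1/(144/95) = 7 + 95/144 = 1103/144

1103/144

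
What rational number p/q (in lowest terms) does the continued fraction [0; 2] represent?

1/2

Start with 2.
0 + 1/(2/1) = 0 + 1/2 = 1/2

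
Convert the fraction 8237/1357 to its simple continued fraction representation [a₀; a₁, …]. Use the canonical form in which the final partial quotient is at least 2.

8237 ÷ 1357 → quotient 6, remainder 95
1357 ÷ 95 → quotient 14, remainder 27
95 ÷ 27 → quotient 3, remainder 14
27 ÷ 14 → quotient 1, remainder 13
14 ÷ 13 → quotient 1, remainder 1
13 ÷ 1 → quotient 13, remainder 0

[6; 14, 3, 1, 1, 13]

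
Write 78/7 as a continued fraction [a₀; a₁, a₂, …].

78 ÷ 7 → quotient 11, remainder 1
7 ÷ 1 → quotient 7, remainder 0

[11; 7]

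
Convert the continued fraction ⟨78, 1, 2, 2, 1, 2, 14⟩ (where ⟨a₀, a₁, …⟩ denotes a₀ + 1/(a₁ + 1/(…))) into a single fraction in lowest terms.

30537/388

Start with 14.
2 + 1/(14/1) = 2 + 1/14 = 29/14
1 + 1/(29/14) = 1 + 14/29 = 43/29
2 + 1/(43/29) = 2 + 29/43 = 115/43
2 + 1/(115/43) = 2 + 43/115 = 273/115
1 + 1/(273/115) = 1 + 115/273 = 388/273
78 + 1/(388/273) = 78 + 273/388 = 30537/388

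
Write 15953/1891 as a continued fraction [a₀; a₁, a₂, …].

Repeatedly divide and take the remainder:
⌊15953/1891⌋ = 8, remainder 825
⌊1891/825⌋ = 2, remainder 241
⌊825/241⌋ = 3, remainder 102
⌊241/102⌋ = 2, remainder 37
⌊102/37⌋ = 2, remainder 28
⌊37/28⌋ = 1, remainder 9
⌊28/9⌋ = 3, remainder 1
⌊9/1⌋ = 9, remainder 0

[8; 2, 3, 2, 2, 1, 3, 9]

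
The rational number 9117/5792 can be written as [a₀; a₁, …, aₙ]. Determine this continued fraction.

9117 ÷ 5792 → quotient 1, remainder 3325
5792 ÷ 3325 → quotient 1, remainder 2467
3325 ÷ 2467 → quotient 1, remainder 858
2467 ÷ 858 → quotient 2, remainder 751
858 ÷ 751 → quotient 1, remainder 107
751 ÷ 107 → quotient 7, remainder 2
107 ÷ 2 → quotient 53, remainder 1
2 ÷ 1 → quotient 2, remainder 0

[1; 1, 1, 2, 1, 7, 53, 2]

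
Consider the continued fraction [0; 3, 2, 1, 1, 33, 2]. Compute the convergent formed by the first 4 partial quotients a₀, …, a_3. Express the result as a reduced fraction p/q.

3/10

Collapse the nested fraction from the inside out:
Start with 1.
2 + 1/(1/1) = 2 + 1/1 = 3/1
3 + 1/(3/1) = 3 + 1/3 = 10/3
0 + 1/(10/3) = 0 + 3/10 = 3/10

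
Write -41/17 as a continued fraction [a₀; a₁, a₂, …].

⌊-41/17⌋ = -3, remainder 10
⌊17/10⌋ = 1, remainder 7
⌊10/7⌋ = 1, remainder 3
⌊7/3⌋ = 2, remainder 1
⌊3/1⌋ = 3, remainder 0

[-3; 1, 1, 2, 3]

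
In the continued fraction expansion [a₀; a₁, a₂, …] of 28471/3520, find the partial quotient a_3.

7

Apply division with remainder until the remainder is 0:
28471 ÷ 3520 → quotient 8, remainder 311
3520 ÷ 311 → quotient 11, remainder 99
311 ÷ 99 → quotient 3, remainder 14
99 ÷ 14 → quotient 7, remainder 1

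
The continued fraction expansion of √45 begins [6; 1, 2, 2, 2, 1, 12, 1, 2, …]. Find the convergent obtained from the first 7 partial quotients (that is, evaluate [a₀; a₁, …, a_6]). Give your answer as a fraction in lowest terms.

Build up convergents one term at a time:
a_0 = 6: 6/1
a_1 = 1: 7/1
a_2 = 2: 20/3
a_3 = 2: 47/7
a_4 = 2: 114/17
a_5 = 1: 161/24
a_6 = 12: 2046/305

2046/305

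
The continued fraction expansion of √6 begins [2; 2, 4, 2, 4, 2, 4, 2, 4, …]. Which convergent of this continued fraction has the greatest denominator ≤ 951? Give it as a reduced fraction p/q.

2158/881

List convergents until the denominator exceeds the bound:
a_0 = 2: 2/1  (≤ bound)
a_1 = 2: 5/2  (≤ bound)
a_2 = 4: 22/9  (≤ bound)
a_3 = 2: 49/20  (≤ bound)
a_4 = 4: 218/89  (≤ bound)
a_5 = 2: 485/198  (≤ bound)
a_6 = 4: 2158/881  (≤ bound)
a_7 = 2: 4801/1960  (> 951, stop)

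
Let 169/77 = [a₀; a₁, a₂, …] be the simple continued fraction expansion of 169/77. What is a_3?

2

Run the Euclidean algorithm, recording each quotient:
⌊169/77⌋ = 2, remainder 15
⌊77/15⌋ = 5, remainder 2
⌊15/2⌋ = 7, remainder 1
⌊2/1⌋ = 2, remainder 0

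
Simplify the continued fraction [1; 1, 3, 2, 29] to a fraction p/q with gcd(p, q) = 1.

Start with 29.
2 + 1/(29/1) = 2 + 1/29 = 59/29
3 + 1/(59/29) = 3 + 29/59 = 206/59
1 + 1/(206/59) = 1 + 59/206 = 265/206
1 + 1/(265/206) = 1 + 206/265 = 471/265

471/265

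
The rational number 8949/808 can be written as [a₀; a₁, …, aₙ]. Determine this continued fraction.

Run the Euclidean algorithm, recording each quotient:
⌊8949/808⌋ = 11, remainder 61
⌊808/61⌋ = 13, remainder 15
⌊61/15⌋ = 4, remainder 1
⌊15/1⌋ = 15, remainder 0

[11; 13, 4, 15]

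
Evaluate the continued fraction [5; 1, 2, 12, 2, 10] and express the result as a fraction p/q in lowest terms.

a_0 = 5: 5/1
a_1 = 1: 6/1
a_2 = 2: 17/3
a_3 = 12: 210/37
a_4 = 2: 437/77
a_5 = 10: 4580/807

4580/807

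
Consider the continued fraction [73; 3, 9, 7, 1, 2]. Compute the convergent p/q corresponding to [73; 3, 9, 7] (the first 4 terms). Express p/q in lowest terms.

Build up convergents one term at a time:
a_0 = 73: 73/1
a_1 = 3: 220/3
a_2 = 9: 2053/28
a_3 = 7: 14591/199

14591/199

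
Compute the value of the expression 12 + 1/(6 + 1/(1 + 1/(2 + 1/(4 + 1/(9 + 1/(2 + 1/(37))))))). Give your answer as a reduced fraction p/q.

Start with 37.
2 + 1/(37/1) = 2 + 1/37 = 75/37
9 + 1/(75/37) = 9 + 37/75 = 712/75
4 + 1/(712/75) = 4 + 75/712 = 2923/712
2 + 1/(2923/712) = 2 + 712/2923 = 6558/2923
1 + 1/(6558/2923) = 1 + 2923/6558 = 9481/6558
6 + 1/(9481/6558) = 6 + 6558/9481 = 63444/9481
12 + 1/(63444/9481) = 12 + 9481/63444 = 770809/63444

770809/63444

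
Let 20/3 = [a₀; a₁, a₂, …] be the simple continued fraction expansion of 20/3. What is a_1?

⌊20/3⌋ = 6, remainder 2
⌊3/2⌋ = 1, remainder 1

1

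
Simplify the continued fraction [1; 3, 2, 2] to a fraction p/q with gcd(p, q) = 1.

a_0 = 1: 1/1
a_1 = 3: 4/3
a_2 = 2: 9/7
a_3 = 2: 22/17

22/17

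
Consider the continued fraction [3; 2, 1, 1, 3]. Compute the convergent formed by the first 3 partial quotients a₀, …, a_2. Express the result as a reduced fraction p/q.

10/3

a_0 = 3: 3/1
a_1 = 2: 7/2
a_2 = 1: 10/3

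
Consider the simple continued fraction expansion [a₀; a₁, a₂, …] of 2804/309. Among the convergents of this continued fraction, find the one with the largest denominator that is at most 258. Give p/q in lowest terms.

853/94

a_0 = 9: 9/1  (≤ bound)
a_1 = 13: 118/13  (≤ bound)
a_2 = 2: 245/27  (≤ bound)
a_3 = 3: 853/94  (≤ bound)
a_4 = 3: 2804/309  (> 258, stop)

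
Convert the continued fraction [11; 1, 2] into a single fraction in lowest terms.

35/3

Collapse the nested fraction from the inside out:
Start with 2.
1 + 1/(2/1) = 1 + 1/2 = 3/2
11 + 1/(3/2) = 11 + 2/3 = 35/3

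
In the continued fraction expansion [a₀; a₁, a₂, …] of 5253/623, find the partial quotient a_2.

5253 = 8·623 + 269, so a_0 = 8
623 = 2·269 + 85, so a_1 = 2
269 = 3·85 + 14, so a_2 = 3

3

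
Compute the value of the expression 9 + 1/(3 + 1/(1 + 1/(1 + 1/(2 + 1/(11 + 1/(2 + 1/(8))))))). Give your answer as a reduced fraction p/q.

33670/3629

Start with 8.
2 + 1/(8/1) = 2 + 1/8 = 17/8
11 + 1/(17/8) = 11 + 8/17 = 195/17
2 + 1/(195/17) = 2 + 17/195 = 407/195
1 + 1/(407/195) = 1 + 195/407 = 602/407
1 + 1/(602/407) = 1 + 407/602 = 1009/602
3 + 1/(1009/602) = 3 + 602/1009 = 3629/1009
9 + 1/(3629/1009) = 9 + 1009/3629 = 33670/3629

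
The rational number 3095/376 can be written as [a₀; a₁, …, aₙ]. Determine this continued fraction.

[8; 4, 3, 9, 3]

Apply division with remainder until the remainder is 0:
3095 ÷ 376 → quotient 8, remainder 87
376 ÷ 87 → quotient 4, remainder 28
87 ÷ 28 → quotient 3, remainder 3
28 ÷ 3 → quotient 9, remainder 1
3 ÷ 1 → quotient 3, remainder 0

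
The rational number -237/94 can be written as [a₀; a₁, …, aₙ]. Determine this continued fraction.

[-3; 2, 11, 4]

Run the Euclidean algorithm, recording each quotient:
-237 = -3·94 + 45, so a_0 = -3
94 = 2·45 + 4, so a_1 = 2
45 = 11·4 + 1, so a_2 = 11
4 = 4·1 + 0, so a_3 = 4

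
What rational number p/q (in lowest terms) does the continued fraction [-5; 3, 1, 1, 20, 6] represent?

Start with 6.
20 + 1/(6/1) = 20 + 1/6 = 121/6
1 + 1/(121/6) = 1 + 6/121 = 127/121
1 + 1/(127/121) = 1 + 121/127 = 248/127
3 + 1/(248/127) = 3 + 127/248 = 871/248
-5 + 1/(871/248) = -5 + 248/871 = -4107/871

-4107/871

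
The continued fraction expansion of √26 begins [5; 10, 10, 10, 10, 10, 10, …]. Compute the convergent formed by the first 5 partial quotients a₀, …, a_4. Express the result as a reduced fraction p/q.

52525/10301

Starting at the tail and folding back:
Start with 10.
10 + 1/(10/1) = 10 + 1/10 = 101/10
10 + 1/(101/10) = 10 + 10/101 = 1020/101
10 + 1/(1020/101) = 10 + 101/1020 = 10301/1020
5 + 1/(10301/1020) = 5 + 1020/10301 = 52525/10301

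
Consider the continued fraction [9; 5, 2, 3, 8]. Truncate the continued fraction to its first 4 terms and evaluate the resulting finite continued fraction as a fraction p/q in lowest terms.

Start with 3.
2 + 1/(3/1) = 2 + 1/3 = 7/3
5 + 1/(7/3) = 5 + 3/7 = 38/7
9 + 1/(38/7) = 9 + 7/38 = 349/38

349/38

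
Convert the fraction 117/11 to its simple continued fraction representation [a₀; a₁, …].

[10; 1, 1, 1, 3]

117 ÷ 11 → quotient 10, remainder 7
11 ÷ 7 → quotient 1, remainder 4
7 ÷ 4 → quotient 1, remainder 3
4 ÷ 3 → quotient 1, remainder 1
3 ÷ 1 → quotient 3, remainder 0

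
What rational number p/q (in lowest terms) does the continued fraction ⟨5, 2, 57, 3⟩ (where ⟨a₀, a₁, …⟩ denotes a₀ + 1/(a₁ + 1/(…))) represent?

Collapse the nested fraction from the inside out:
Start with 3.
57 + 1/(3/1) = 57 + 1/3 = 172/3
2 + 1/(172/3) = 2 + 3/172 = 347/172
5 + 1/(347/172) = 5 + 172/347 = 1907/347

1907/347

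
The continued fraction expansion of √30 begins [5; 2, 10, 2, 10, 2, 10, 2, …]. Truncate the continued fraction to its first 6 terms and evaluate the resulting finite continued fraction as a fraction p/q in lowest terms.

5291/966

a_0 = 5: 5/1
a_1 = 2: 11/2
a_2 = 10: 115/21
a_3 = 2: 241/44
a_4 = 10: 2525/461
a_5 = 2: 5291/966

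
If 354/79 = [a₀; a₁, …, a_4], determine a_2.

⌊354/79⌋ = 4, remainder 38
⌊79/38⌋ = 2, remainder 3
⌊38/3⌋ = 12, remainder 2

12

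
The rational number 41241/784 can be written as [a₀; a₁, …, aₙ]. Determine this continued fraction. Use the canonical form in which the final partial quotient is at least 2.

⌊41241/784⌋ = 52, remainder 473
⌊784/473⌋ = 1, remainder 311
⌊473/311⌋ = 1, remainder 162
⌊311/162⌋ = 1, remainder 149
⌊162/149⌋ = 1, remainder 13
⌊149/13⌋ = 11, remainder 6
⌊13/6⌋ = 2, remainder 1
⌊6/1⌋ = 6, remainder 0

[52; 1, 1, 1, 1, 11, 2, 6]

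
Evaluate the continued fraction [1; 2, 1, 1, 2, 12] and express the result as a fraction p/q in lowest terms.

Compute successive convergents:
a_0 = 1: 1/1
a_1 = 2: 3/2
a_2 = 1: 4/3
a_3 = 1: 7/5
a_4 = 2: 18/13
a_5 = 12: 223/161

223/161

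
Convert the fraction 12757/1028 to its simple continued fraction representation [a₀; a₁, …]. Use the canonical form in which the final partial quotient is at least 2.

[12; 2, 2, 3, 1, 3, 1, 9]

12757 ÷ 1028 → quotient 12, remainder 421
1028 ÷ 421 → quotient 2, remainder 186
421 ÷ 186 → quotient 2, remainder 49
186 ÷ 49 → quotient 3, remainder 39
49 ÷ 39 → quotient 1, remainder 10
39 ÷ 10 → quotient 3, remainder 9
10 ÷ 9 → quotient 1, remainder 1
9 ÷ 1 → quotient 9, remainder 0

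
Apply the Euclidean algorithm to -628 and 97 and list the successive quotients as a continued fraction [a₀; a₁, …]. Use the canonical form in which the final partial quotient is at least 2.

-628 ÷ 97 → quotient -7, remainder 51
97 ÷ 51 → quotient 1, remainder 46
51 ÷ 46 → quotient 1, remainder 5
46 ÷ 5 → quotient 9, remainder 1
5 ÷ 1 → quotient 5, remainder 0

[-7; 1, 1, 9, 5]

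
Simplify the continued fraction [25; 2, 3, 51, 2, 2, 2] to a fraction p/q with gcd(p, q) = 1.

a_0 = 25: 25/1
a_1 = 2: 51/2
a_2 = 3: 178/7
a_3 = 51: 9129/359
a_4 = 2: 18436/725
a_5 = 2: 46001/1809
a_6 = 2: 110438/4343

110438/4343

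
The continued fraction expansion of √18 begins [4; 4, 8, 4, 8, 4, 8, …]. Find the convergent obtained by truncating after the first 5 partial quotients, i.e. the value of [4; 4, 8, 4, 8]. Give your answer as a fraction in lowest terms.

4756/1121

a_0 = 4: 4/1
a_1 = 4: 17/4
a_2 = 8: 140/33
a_3 = 4: 577/136
a_4 = 8: 4756/1121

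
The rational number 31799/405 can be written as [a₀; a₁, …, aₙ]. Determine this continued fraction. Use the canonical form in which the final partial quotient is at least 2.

[78; 1, 1, 15, 13]

31799 = 78·405 + 209, so a_0 = 78
405 = 1·209 + 196, so a_1 = 1
209 = 1·196 + 13, so a_2 = 1
196 = 15·13 + 1, so a_3 = 15
13 = 13·1 + 0, so a_4 = 13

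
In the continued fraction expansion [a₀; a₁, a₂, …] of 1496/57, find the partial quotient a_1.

4

Repeatedly divide and take the remainder:
⌊1496/57⌋ = 26, remainder 14
⌊57/14⌋ = 4, remainder 1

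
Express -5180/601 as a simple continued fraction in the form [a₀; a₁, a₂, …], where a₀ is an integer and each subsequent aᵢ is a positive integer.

Repeatedly divide and take the remainder:
⌊-5180/601⌋ = -9, remainder 229
⌊601/229⌋ = 2, remainder 143
⌊229/143⌋ = 1, remainder 86
⌊143/86⌋ = 1, remainder 57
⌊86/57⌋ = 1, remainder 29
⌊57/29⌋ = 1, remainder 28
⌊29/28⌋ = 1, remainder 1
⌊28/1⌋ = 28, remainder 0

[-9; 2, 1, 1, 1, 1, 1, 28]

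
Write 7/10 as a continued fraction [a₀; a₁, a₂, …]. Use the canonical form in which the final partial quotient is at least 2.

[0; 1, 2, 3]

7 ÷ 10 → quotient 0, remainder 7
10 ÷ 7 → quotient 1, remainder 3
7 ÷ 3 → quotient 2, remainder 1
3 ÷ 1 → quotient 3, remainder 0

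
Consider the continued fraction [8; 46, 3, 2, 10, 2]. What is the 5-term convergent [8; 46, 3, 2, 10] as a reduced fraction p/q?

Use the convergent recurrence hₖ = aₖ·hₖ₋₁ + hₖ₋₂ (and likewise for the denominators kₖ):
a_0 = 8: 8/1
a_1 = 46: 369/46
a_2 = 3: 1115/139
a_3 = 2: 2599/324
a_4 = 10: 27105/3379

27105/3379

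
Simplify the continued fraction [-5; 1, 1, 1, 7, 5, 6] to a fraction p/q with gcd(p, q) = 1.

-3178/731

Start with 6.
5 + 1/(6/1) = 5 + 1/6 = 31/6
7 + 1/(31/6) = 7 + 6/31 = 223/31
1 + 1/(223/31) = 1 + 31/223 = 254/223
1 + 1/(254/223) = 1 + 223/254 = 477/254
1 + 1/(477/254) = 1 + 254/477 = 731/477
-5 + 1/(731/477) = -5 + 477/731 = -3178/731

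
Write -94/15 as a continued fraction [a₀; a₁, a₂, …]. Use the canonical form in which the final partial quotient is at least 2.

Run the Euclidean algorithm, recording each quotient:
-94 = -7·15 + 11, so a_0 = -7
15 = 1·11 + 4, so a_1 = 1
11 = 2·4 + 3, so a_2 = 2
4 = 1·3 + 1, so a_3 = 1
3 = 3·1 + 0, so a_4 = 3

[-7; 1, 2, 1, 3]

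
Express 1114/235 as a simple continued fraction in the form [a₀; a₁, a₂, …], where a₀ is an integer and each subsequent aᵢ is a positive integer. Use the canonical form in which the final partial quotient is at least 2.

[4; 1, 2, 1, 5, 1, 3, 2]

1114 ÷ 235 → quotient 4, remainder 174
235 ÷ 174 → quotient 1, remainder 61
174 ÷ 61 → quotient 2, remainder 52
61 ÷ 52 → quotient 1, remainder 9
52 ÷ 9 → quotient 5, remainder 7
9 ÷ 7 → quotient 1, remainder 2
7 ÷ 2 → quotient 3, remainder 1
2 ÷ 1 → quotient 2, remainder 0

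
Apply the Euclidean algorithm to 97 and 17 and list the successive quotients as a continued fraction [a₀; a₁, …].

97 ÷ 17 → quotient 5, remainder 12
17 ÷ 12 → quotient 1, remainder 5
12 ÷ 5 → quotient 2, remainder 2
5 ÷ 2 → quotient 2, remainder 1
2 ÷ 1 → quotient 2, remainder 0

[5; 1, 2, 2, 2]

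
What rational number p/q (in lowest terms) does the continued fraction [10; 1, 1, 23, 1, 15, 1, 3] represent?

a_0 = 10: 10/1
a_1 = 1: 11/1
a_2 = 1: 21/2
a_3 = 23: 494/47
a_4 = 1: 515/49
a_5 = 15: 8219/782
a_6 = 1: 8734/831
a_7 = 3: 34421/3275

34421/3275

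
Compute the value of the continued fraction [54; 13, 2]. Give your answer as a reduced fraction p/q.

Collapse the nested fraction from the inside out:
Start with 2.
13 + 1/(2/1) = 13 + 1/2 = 27/2
54 + 1/(27/2) = 54 + 2/27 = 1460/27

1460/27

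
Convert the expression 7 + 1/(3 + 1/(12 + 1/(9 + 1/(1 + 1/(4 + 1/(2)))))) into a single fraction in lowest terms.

Start with 2.
4 + 1/(2/1) = 4 + 1/2 = 9/2
1 + 1/(9/2) = 1 + 2/9 = 11/9
9 + 1/(11/9) = 9 + 9/11 = 108/11
12 + 1/(108/11) = 12 + 11/108 = 1307/108
3 + 1/(1307/108) = 3 + 108/1307 = 4029/1307
7 + 1/(4029/1307) = 7 + 1307/4029 = 29510/4029

29510/4029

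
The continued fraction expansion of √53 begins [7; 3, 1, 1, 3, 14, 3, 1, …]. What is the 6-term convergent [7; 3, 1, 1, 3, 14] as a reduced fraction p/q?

2599/357

Start with 14.
3 + 1/(14/1) = 3 + 1/14 = 43/14
1 + 1/(43/14) = 1 + 14/43 = 57/43
1 + 1/(57/43) = 1 + 43/57 = 100/57
3 + 1/(100/57) = 3 + 57/100 = 357/100
7 + 1/(357/100) = 7 + 100/357 = 2599/357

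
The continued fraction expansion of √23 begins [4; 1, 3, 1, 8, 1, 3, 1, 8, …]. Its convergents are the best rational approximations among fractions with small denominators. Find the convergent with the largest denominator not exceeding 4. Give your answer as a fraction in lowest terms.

19/4

List convergents until the denominator exceeds the bound:
a_0 = 4: 4/1  (≤ bound)
a_1 = 1: 5/1  (≤ bound)
a_2 = 3: 19/4  (≤ bound)
a_3 = 1: 24/5  (> 4, stop)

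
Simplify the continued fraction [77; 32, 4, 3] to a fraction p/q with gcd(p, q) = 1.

32276/419

Use the convergent recurrence hₖ = aₖ·hₖ₋₁ + hₖ₋₂ (and likewise for the denominators kₖ):
a_0 = 77: 77/1
a_1 = 32: 2465/32
a_2 = 4: 9937/129
a_3 = 3: 32276/419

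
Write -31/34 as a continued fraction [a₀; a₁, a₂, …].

-31 = -1·34 + 3, so a_0 = -1
34 = 11·3 + 1, so a_1 = 11
3 = 3·1 + 0, so a_2 = 3

[-1; 11, 3]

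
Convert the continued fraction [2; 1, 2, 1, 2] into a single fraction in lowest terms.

Starting at the tail and folding back:
Start with 2.
1 + 1/(2/1) = 1 + 1/2 = 3/2
2 + 1/(3/2) = 2 + 2/3 = 8/3
1 + 1/(8/3) = 1 + 3/8 = 11/8
2 + 1/(11/8) = 2 + 8/11 = 30/11

30/11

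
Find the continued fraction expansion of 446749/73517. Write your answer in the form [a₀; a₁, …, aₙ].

Repeatedly divide and take the remainder:
446749 = 6·73517 + 5647, so a_0 = 6
73517 = 13·5647 + 106, so a_1 = 13
5647 = 53·106 + 29, so a_2 = 53
106 = 3·29 + 19, so a_3 = 3
29 = 1·19 + 10, so a_4 = 1
19 = 1·10 + 9, so a_5 = 1
10 = 1·9 + 1, so a_6 = 1
9 = 9·1 + 0, so a_7 = 9

[6; 13, 53, 3, 1, 1, 1, 9]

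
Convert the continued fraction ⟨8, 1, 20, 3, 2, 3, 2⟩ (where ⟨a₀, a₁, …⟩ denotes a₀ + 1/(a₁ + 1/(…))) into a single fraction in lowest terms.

a_0 = 8: 8/1
a_1 = 1: 9/1
a_2 = 20: 188/21
a_3 = 3: 573/64
a_4 = 2: 1334/149
a_5 = 3: 4575/511
a_6 = 2: 10484/1171

10484/1171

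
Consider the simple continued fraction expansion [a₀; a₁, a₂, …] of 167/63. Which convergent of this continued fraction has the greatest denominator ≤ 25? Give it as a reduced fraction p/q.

a_0 = 2: 2/1  (≤ bound)
a_1 = 1: 3/1  (≤ bound)
a_2 = 1: 5/2  (≤ bound)
a_3 = 1: 8/3  (≤ bound)
a_4 = 6: 53/20  (≤ bound)
a_5 = 3: 167/63  (> 25, stop)

53/20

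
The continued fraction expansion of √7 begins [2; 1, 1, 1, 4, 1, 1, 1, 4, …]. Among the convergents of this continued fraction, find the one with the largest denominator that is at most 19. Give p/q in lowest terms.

List convergents until the denominator exceeds the bound:
a_0 = 2: 2/1  (≤ bound)
a_1 = 1: 3/1  (≤ bound)
a_2 = 1: 5/2  (≤ bound)
a_3 = 1: 8/3  (≤ bound)
a_4 = 4: 37/14  (≤ bound)
a_5 = 1: 45/17  (≤ bound)
a_6 = 1: 82/31  (> 19, stop)

45/17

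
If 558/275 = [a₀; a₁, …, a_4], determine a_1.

34

Repeatedly divide and take the remainder:
558 = 2·275 + 8, so a_0 = 2
275 = 34·8 + 3, so a_1 = 34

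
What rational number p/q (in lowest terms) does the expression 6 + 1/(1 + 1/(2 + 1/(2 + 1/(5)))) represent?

Start with 5.
2 + 1/(5/1) = 2 + 1/5 = 11/5
2 + 1/(11/5) = 2 + 5/11 = 27/11
1 + 1/(27/11) = 1 + 11/27 = 38/27
6 + 1/(38/27) = 6 + 27/38 = 255/38

255/38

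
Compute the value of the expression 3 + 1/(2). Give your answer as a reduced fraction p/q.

a_0 = 3: 3/1
a_1 = 2: 7/2

7/2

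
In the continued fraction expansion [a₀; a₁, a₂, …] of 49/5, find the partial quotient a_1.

1

49 = 9·5 + 4, so a_0 = 9
5 = 1·4 + 1, so a_1 = 1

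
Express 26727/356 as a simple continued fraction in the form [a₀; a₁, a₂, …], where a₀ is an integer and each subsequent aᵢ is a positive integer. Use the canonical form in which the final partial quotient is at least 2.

[75; 13, 5, 2, 2]

Apply division with remainder until the remainder is 0:
26727 = 75·356 + 27, so a_0 = 75
356 = 13·27 + 5, so a_1 = 13
27 = 5·5 + 2, so a_2 = 5
5 = 2·2 + 1, so a_3 = 2
2 = 2·1 + 0, so a_4 = 2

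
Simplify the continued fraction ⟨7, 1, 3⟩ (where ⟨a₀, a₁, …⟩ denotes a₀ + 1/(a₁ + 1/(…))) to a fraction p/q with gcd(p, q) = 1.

31/4

Starting at the tail and folding back:
Start with 3.
1 + 1/(3/1) = 1 + 1/3 = 4/3
7 + 1/(4/3) = 7 + 3/4 = 31/4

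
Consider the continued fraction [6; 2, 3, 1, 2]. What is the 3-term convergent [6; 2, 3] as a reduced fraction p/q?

45/7

a_0 = 6: 6/1
a_1 = 2: 13/2
a_2 = 3: 45/7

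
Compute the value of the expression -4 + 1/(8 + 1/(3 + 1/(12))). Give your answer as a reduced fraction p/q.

a_0 = -4: -4/1
a_1 = 8: -31/8
a_2 = 3: -97/25
a_3 = 12: -1195/308

-1195/308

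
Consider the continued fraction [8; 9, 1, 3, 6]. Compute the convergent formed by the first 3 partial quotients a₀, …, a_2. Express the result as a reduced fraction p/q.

81/10

Compute successive convergents:
a_0 = 8: 8/1
a_1 = 9: 73/9
a_2 = 1: 81/10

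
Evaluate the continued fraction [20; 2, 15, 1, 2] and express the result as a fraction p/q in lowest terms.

1987/97

a_0 = 20: 20/1
a_1 = 2: 41/2
a_2 = 15: 635/31
a_3 = 1: 676/33
a_4 = 2: 1987/97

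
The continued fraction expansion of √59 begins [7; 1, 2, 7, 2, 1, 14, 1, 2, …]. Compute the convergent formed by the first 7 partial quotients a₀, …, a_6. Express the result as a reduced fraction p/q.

Start with 14.
1 + 1/(14/1) = 1 + 1/14 = 15/14
2 + 1/(15/14) = 2 + 14/15 = 44/15
7 + 1/(44/15) = 7 + 15/44 = 323/44
2 + 1/(323/44) = 2 + 44/323 = 690/323
1 + 1/(690/323) = 1 + 323/690 = 1013/690
7 + 1/(1013/690) = 7 + 690/1013 = 7781/1013

7781/1013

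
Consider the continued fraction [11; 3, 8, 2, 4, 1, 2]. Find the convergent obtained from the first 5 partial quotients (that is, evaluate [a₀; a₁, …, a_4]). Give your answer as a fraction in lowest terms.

2683/237

a_0 = 11: 11/1
a_1 = 3: 34/3
a_2 = 8: 283/25
a_3 = 2: 600/53
a_4 = 4: 2683/237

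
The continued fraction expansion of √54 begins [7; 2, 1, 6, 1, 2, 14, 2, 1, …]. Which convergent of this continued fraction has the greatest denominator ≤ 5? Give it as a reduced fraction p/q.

a_0 = 7: 7/1  (≤ bound)
a_1 = 2: 15/2  (≤ bound)
a_2 = 1: 22/3  (≤ bound)
a_3 = 6: 147/20  (> 5, stop)

22/3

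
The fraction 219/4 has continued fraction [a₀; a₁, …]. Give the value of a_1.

1

219 = 54·4 + 3, so a_0 = 54
4 = 1·3 + 1, so a_1 = 1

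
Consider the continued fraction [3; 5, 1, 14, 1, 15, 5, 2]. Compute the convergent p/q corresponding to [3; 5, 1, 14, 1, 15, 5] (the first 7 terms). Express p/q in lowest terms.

a_0 = 3: 3/1
a_1 = 5: 16/5
a_2 = 1: 19/6
a_3 = 14: 282/89
a_4 = 1: 301/95
a_5 = 15: 4797/1514
a_6 = 5: 24286/7665

24286/7665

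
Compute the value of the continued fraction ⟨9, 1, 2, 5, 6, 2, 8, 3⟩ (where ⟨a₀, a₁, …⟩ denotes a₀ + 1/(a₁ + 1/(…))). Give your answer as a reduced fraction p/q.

54702/5647

Starting at the tail and folding back:
Start with 3.
8 + 1/(3/1) = 8 + 1/3 = 25/3
2 + 1/(25/3) = 2 + 3/25 = 53/25
6 + 1/(53/25) = 6 + 25/53 = 343/53
5 + 1/(343/53) = 5 + 53/343 = 1768/343
2 + 1/(1768/343) = 2 + 343/1768 = 3879/1768
1 + 1/(3879/1768) = 1 + 1768/3879 = 5647/3879
9 + 1/(5647/3879) = 9 + 3879/5647 = 54702/5647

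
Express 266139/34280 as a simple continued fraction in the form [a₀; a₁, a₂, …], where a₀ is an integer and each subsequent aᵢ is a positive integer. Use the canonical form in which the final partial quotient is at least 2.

[7; 1, 3, 4, 3, 7, 42, 2]

266139 ÷ 34280 → quotient 7, remainder 26179
34280 ÷ 26179 → quotient 1, remainder 8101
26179 ÷ 8101 → quotient 3, remainder 1876
8101 ÷ 1876 → quotient 4, remainder 597
1876 ÷ 597 → quotient 3, remainder 85
597 ÷ 85 → quotient 7, remainder 2
85 ÷ 2 → quotient 42, remainder 1
2 ÷ 1 → quotient 2, remainder 0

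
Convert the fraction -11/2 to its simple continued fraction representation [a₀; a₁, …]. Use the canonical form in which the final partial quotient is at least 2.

⌊-11/2⌋ = -6, remainder 1
⌊2/1⌋ = 2, remainder 0

[-6; 2]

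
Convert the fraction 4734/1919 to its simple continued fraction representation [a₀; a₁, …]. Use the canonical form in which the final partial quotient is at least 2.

4734 = 2·1919 + 896, so a_0 = 2
1919 = 2·896 + 127, so a_1 = 2
896 = 7·127 + 7, so a_2 = 7
127 = 18·7 + 1, so a_3 = 18
7 = 7·1 + 0, so a_4 = 7

[2; 2, 7, 18, 7]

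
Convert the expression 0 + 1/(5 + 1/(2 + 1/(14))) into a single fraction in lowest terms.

29/159

Collapse the nested fraction from the inside out:
Start with 14.
2 + 1/(14/1) = 2 + 1/14 = 29/14
5 + 1/(29/14) = 5 + 14/29 = 159/29
0 + 1/(159/29) = 0 + 29/159 = 29/159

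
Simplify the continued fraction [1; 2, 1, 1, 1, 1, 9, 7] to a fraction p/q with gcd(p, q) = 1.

1229/888

Work from the innermost term outward:
Start with 7.
9 + 1/(7/1) = 9 + 1/7 = 64/7
1 + 1/(64/7) = 1 + 7/64 = 71/64
1 + 1/(71/64) = 1 + 64/71 = 135/71
1 + 1/(135/71) = 1 + 71/135 = 206/135
1 + 1/(206/135) = 1 + 135/206 = 341/206
2 + 1/(341/206) = 2 + 206/341 = 888/341
1 + 1/(888/341) = 1 + 341/888 = 1229/888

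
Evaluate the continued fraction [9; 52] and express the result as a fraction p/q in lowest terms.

469/52

Compute successive convergents:
a_0 = 9: 9/1
a_1 = 52: 469/52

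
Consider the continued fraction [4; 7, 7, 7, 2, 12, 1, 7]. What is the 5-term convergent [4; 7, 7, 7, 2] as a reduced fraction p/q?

a_0 = 4: 4/1
a_1 = 7: 29/7
a_2 = 7: 207/50
a_3 = 7: 1478/357
a_4 = 2: 3163/764

3163/764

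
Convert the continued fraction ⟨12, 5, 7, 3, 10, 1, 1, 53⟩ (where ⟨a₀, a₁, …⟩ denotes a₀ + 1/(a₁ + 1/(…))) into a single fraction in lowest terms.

1595845/130864

Use the convergent recurrence hₖ = aₖ·hₖ₋₁ + hₖ₋₂ (and likewise for the denominators kₖ):
a_0 = 12: 12/1
a_1 = 5: 61/5
a_2 = 7: 439/36
a_3 = 3: 1378/113
a_4 = 10: 14219/1166
a_5 = 1: 15597/1279
a_6 = 1: 29816/2445
a_7 = 53: 1595845/130864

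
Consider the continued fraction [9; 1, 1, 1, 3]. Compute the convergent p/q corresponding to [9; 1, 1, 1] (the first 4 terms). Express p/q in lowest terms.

29/3

Compute successive convergents:
a_0 = 9: 9/1
a_1 = 1: 10/1
a_2 = 1: 19/2
a_3 = 1: 29/3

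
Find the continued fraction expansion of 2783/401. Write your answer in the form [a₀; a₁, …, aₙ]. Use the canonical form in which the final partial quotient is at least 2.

2783 ÷ 401 → quotient 6, remainder 377
401 ÷ 377 → quotient 1, remainder 24
377 ÷ 24 → quotient 15, remainder 17
24 ÷ 17 → quotient 1, remainder 7
17 ÷ 7 → quotient 2, remainder 3
7 ÷ 3 → quotient 2, remainder 1
3 ÷ 1 → quotient 3, remainder 0

[6; 1, 15, 1, 2, 2, 3]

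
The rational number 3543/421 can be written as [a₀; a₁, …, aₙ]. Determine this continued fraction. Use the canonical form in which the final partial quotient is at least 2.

[8; 2, 2, 2, 6, 1, 1, 2]

3543 ÷ 421 → quotient 8, remainder 175
421 ÷ 175 → quotient 2, remainder 71
175 ÷ 71 → quotient 2, remainder 33
71 ÷ 33 → quotient 2, remainder 5
33 ÷ 5 → quotient 6, remainder 3
5 ÷ 3 → quotient 1, remainder 2
3 ÷ 2 → quotient 1, remainder 1
2 ÷ 1 → quotient 2, remainder 0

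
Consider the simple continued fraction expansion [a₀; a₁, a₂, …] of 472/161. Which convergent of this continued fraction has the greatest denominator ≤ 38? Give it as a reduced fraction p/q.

85/29

a_0 = 2: 2/1  (≤ bound)
a_1 = 1: 3/1  (≤ bound)
a_2 = 13: 41/14  (≤ bound)
a_3 = 1: 44/15  (≤ bound)
a_4 = 1: 85/29  (≤ bound)
a_5 = 1: 129/44  (> 38, stop)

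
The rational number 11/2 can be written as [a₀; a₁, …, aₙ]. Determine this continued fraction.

11 ÷ 2 → quotient 5, remainder 1
2 ÷ 1 → quotient 2, remainder 0

[5; 2]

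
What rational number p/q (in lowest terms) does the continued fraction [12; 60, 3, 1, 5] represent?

a_0 = 12: 12/1
a_1 = 60: 721/60
a_2 = 3: 2175/181
a_3 = 1: 2896/241
a_4 = 5: 16655/1386

16655/1386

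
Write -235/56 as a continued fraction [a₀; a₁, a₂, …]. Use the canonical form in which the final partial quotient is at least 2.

Apply division with remainder until the remainder is 0:
-235 ÷ 56 → quotient -5, remainder 45
56 ÷ 45 → quotient 1, remainder 11
45 ÷ 11 → quotient 4, remainder 1
11 ÷ 1 → quotient 11, remainder 0

[-5; 1, 4, 11]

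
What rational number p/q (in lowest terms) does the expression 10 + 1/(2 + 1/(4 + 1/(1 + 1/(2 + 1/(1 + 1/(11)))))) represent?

Work from the innermost term outward:
Start with 11.
1 + 1/(11/1) = 1 + 1/11 = 12/11
2 + 1/(12/11) = 2 + 11/12 = 35/12
1 + 1/(35/12) = 1 + 12/35 = 47/35
4 + 1/(47/35) = 4 + 35/47 = 223/47
2 + 1/(223/47) = 2 + 47/223 = 493/223
10 + 1/(493/223) = 10 + 223/493 = 5153/493

5153/493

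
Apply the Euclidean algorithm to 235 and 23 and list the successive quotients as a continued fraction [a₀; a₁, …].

Apply division with remainder until the remainder is 0:
235 = 10·23 + 5, so a_0 = 10
23 = 4·5 + 3, so a_1 = 4
5 = 1·3 + 2, so a_2 = 1
3 = 1·2 + 1, so a_3 = 1
2 = 2·1 + 0, so a_4 = 2

[10; 4, 1, 1, 2]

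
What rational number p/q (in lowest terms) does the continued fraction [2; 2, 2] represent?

Work from the innermost term outward:
Start with 2.
2 + 1/(2/1) = 2 + 1/2 = 5/2
2 + 1/(5/2) = 2 + 2/5 = 12/5

12/5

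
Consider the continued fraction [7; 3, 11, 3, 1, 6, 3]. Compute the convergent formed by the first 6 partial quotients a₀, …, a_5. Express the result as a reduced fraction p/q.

6877/939

Start with 6.
1 + 1/(6/1) = 1 + 1/6 = 7/6
3 + 1/(7/6) = 3 + 6/7 = 27/7
11 + 1/(27/7) = 11 + 7/27 = 304/27
3 + 1/(304/27) = 3 + 27/304 = 939/304
7 + 1/(939/304) = 7 + 304/939 = 6877/939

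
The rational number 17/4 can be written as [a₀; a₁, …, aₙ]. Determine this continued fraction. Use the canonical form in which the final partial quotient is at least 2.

17 ÷ 4 → quotient 4, remainder 1
4 ÷ 1 → quotient 4, remainder 0

[4; 4]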